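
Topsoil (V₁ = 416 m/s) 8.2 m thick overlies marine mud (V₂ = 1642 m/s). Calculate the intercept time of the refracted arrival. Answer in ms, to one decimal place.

θ_c = arcsin(V₁/V₂) = arcsin(416/1642) = 14.68°; cos θ_c = 0.9674.
tᵢ = 2h·cos θ_c / V₁ = 2·8.2·0.9674 / 416 = 0.03814 s.

38.1 ms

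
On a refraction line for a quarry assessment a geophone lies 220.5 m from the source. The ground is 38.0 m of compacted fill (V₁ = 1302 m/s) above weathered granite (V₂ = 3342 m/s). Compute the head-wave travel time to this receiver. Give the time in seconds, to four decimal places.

t = x/V₂ + 2h·√(V₂²−V₁²)/(V₁V₂).
√(V₂²−V₁²) = √(3342²−1302²) = 3077.9 m/s; delay term = 2·38.0·3077.9/(1302·3342) = 0.05376 s.
t = 220.5/3342 + 0.05376 = 0.11974 s.

0.1197 s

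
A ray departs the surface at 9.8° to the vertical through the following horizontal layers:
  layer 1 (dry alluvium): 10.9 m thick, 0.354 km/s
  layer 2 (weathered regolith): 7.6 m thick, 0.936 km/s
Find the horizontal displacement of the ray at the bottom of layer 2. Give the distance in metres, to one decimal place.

5.7 m

Apply Snell's law at each interface; in layer i the horizontal offset is hᵢ·tan θᵢ.
Layer 1: θ = 9.80°; offset = 10.9·tan 9.80° = 1.883 m.
Layer 2: sin θ = 0.936·sin 9.8°/0.354 = 0.4500, θ = 26.75°; offset = 7.6·tan 26.75° = 3.830 m.
Total horizontal offset = 5.713 m.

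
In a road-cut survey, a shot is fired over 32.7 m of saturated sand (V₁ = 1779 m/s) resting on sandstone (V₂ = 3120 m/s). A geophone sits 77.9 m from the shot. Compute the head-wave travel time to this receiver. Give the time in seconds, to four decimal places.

t = x/V₂ + 2h·√(V₂²−V₁²)/(V₁V₂).
√(V₂²−V₁²) = √(3120²−1779²) = 2563.1 m/s; delay term = 2·32.7·2563.1/(1779·3120) = 0.03020 s.
t = 77.9/3120 + 0.03020 = 0.05517 s.

0.0552 s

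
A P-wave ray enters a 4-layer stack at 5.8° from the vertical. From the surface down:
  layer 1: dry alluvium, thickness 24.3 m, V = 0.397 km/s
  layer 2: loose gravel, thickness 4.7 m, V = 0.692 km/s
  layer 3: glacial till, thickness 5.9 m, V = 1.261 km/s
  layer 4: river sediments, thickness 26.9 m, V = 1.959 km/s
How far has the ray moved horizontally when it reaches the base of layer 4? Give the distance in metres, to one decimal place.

p = sin θ₁/V₁ = sin 5.8°/0.397 = 2.5455e-01 s/km is conserved through the stack.
Layer 1: θ = 5.80°; offset = 24.3·tan 5.80° = 2.468 m.
Layer 2: sin θ = p·0.692 = 0.1761 → θ = 10.15°; offset = 4.7·tan 10.15° = 0.841 m.
Layer 3: sin θ = p·1.261 = 0.3210 → θ = 18.72°; offset = 5.9·tan 18.72° = 2.000 m.
Layer 4: sin θ = p·1.959 = 0.4987 → θ = 29.91°; offset = 26.9·tan 29.91° = 15.475 m.
Total horizontal offset = 20.784 m.

20.8 m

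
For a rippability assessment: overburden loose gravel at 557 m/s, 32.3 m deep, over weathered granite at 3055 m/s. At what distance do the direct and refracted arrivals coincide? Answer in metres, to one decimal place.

77.7 m

x_cross = 2h·√((V₂+V₁)/(V₂−V₁)).
(V₂+V₁)/(V₂−V₁) = (3055+557)/(3055−557) = 1.4460; √ = 1.2025.
x_cross = 2·32.3·1.2025 = 77.68 m.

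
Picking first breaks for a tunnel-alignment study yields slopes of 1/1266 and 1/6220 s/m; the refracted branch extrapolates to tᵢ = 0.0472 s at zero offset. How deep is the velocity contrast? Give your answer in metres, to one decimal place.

h = tᵢ·V₁·V₂ / (2·√(V₂²−V₁²)).
√(V₂²−V₁²) = √(6220² − 1266²) = 6089.8 m/s.
h = 0.0472 s × 1266 × 6220 / (2 × 6089.8) = 30.52 m.

30.5 m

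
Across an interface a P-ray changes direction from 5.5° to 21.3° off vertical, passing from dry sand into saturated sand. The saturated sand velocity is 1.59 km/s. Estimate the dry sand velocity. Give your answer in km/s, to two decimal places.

Snell's law: sin 5.5°/V₁ = sin 21.3°/V₂.
V₁ = V₂·sin 5.5°/sin 21.3° = 1.59 × 0.2639 = 0.42 km/s.

0.42 km/s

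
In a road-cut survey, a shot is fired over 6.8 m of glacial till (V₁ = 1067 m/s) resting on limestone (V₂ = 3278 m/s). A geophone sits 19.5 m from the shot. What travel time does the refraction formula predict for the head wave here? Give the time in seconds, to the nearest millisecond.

0.018 s

θ_c = arcsin(V₁/V₂) = arcsin(1067/3278) = 19.00°, cos θ_c = 0.9455.
Intercept time tᵢ = 2h cos θ_c / V₁ = 2·6.8·0.9455/1067 = 0.01205 s.
t = x/V₂ + tᵢ = 19.5/3278 + 0.01205 = 0.01800 s.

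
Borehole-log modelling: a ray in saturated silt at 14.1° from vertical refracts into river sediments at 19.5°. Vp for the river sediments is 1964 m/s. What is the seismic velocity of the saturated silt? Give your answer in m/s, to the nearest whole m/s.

sin 14.1° = 0.2436; sin 19.5° = 0.3338.
V₁ = V₂·(sin θ₁/sin θ₂) = 1964·(0.2436/0.3338) = 1433.34 m/s.

1433 m/s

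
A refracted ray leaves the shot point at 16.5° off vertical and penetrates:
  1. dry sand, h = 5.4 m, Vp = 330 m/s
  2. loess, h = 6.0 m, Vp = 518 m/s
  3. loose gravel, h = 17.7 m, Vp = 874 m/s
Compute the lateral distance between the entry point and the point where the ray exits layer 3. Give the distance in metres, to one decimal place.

24.8 m

p = sin θ₁/V₁ = sin 16.5°/330 = 8.6065e-04 s/m is conserved through the stack.
Layer 1: θ = 16.50°; offset = 5.4·tan 16.50° = 1.600 m.
Layer 2: sin θ = p·518 = 0.4458 → θ = 26.48°; offset = 6.0·tan 26.48° = 2.988 m.
Layer 3: sin θ = p·874 = 0.7522 → θ = 48.78°; offset = 17.7·tan 48.78° = 20.206 m.
Σ offsets = 24.794 m.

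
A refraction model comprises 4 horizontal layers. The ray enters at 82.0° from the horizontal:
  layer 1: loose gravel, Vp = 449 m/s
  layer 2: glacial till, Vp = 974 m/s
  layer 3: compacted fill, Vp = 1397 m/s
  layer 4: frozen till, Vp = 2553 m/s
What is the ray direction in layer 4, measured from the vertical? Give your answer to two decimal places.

52.31°

From the normal: θ₁ = 90° − 82.0° = 8.0°.
Ray parameter p = sin 8.0° / 449 = 3.0996e-04 s/m.
sin θ_4 = p·V_4 = 3.0996e-04 × 2553 = 0.7913.
θ_4 = 52.31° from the vertical.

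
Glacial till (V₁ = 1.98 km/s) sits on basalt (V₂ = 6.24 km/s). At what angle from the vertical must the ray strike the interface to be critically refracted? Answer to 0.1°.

Critical incidence: sin θ_c = V₁/V₂ = 1.98/6.24 = 0.3173.
θ_c = arcsin 0.3173 = 18.50°.

18.5°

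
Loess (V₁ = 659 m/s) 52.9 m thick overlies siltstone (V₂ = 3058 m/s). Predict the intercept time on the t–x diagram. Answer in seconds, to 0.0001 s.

0.1568 s

θ_c = arcsin(V₁/V₂) = arcsin(659/3058) = 12.44°; cos θ_c = 0.9765.
tᵢ = 2h·cos θ_c / V₁ = 2·52.9·0.9765 / 659 = 0.15677 s.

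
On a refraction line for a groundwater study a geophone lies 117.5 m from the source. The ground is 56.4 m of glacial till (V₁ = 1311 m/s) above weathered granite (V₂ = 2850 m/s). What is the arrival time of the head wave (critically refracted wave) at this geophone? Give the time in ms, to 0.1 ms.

t = x/V₂ + 2h·√(V₂²−V₁²)/(V₁V₂).
√(V₂²−V₁²) = √(2850²−1311²) = 2530.6 m/s; delay term = 2·56.4·2530.6/(1311·2850) = 0.07640 s.
t = 117.5/2850 + 0.07640 = 0.11763 s.

117.6 ms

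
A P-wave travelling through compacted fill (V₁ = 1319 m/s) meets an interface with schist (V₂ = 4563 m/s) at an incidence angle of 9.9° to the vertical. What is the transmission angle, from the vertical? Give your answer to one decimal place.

36.5°

Snell's law: sin θ₂ = (V₂/V₁)·sin θ₁ = (4563/1319)·sin 9.9° = 0.5948.
θ₂ = arcsin 0.5948 = 36.50° from the normal.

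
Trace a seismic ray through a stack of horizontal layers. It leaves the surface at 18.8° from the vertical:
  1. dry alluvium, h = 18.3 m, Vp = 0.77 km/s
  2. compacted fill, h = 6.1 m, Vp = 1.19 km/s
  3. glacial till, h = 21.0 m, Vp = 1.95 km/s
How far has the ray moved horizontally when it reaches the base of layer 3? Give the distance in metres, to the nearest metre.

p = sin θ₁/V₁ = sin 18.8°/0.77 = 4.1853e-01 s/km is conserved through the stack.
Layer 1: θ = 18.80°; offset = 18.3·tan 18.80° = 6.230 m.
Layer 2: sin θ = p·1.19 = 0.4980 → θ = 29.87°; offset = 6.1·tan 29.87° = 3.504 m.
Layer 3: sin θ = p·1.95 = 0.8161 → θ = 54.70°; offset = 21.0·tan 54.70° = 29.658 m.
Summing the layer offsets gives 39.392 m.

39 m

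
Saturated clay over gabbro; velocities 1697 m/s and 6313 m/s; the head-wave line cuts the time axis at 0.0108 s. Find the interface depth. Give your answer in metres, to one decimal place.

9.5 m

θ_c = arcsin(1697/6313) = 15.59°; cos θ_c = 0.9632.
tᵢ = 2h cos θ_c/V₁ ⇒ h = tᵢ·V₁/(2 cos θ_c) = 0.0108·1697/(2·0.9632) = 9.51 m.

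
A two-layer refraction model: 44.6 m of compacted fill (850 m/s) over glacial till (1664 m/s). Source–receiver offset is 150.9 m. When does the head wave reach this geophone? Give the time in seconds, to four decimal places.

0.1809 s

θ_c = arcsin(V₁/V₂) = arcsin(850/1664) = 30.72°, cos θ_c = 0.8597.
Intercept time tᵢ = 2h cos θ_c / V₁ = 2·44.6·0.8597/850 = 0.09022 s.
t = x/V₂ + tᵢ = 150.9/1664 + 0.09022 = 0.18090 s.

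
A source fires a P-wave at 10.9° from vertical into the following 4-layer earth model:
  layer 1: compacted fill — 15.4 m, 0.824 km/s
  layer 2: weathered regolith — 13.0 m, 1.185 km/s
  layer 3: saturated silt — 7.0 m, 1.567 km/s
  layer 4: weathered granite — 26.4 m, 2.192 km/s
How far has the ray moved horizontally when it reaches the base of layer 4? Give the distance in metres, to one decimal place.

24.7 m

Apply Snell's law at each interface; in layer i the horizontal offset is hᵢ·tan θᵢ.
Layer 1: θ = 10.90°; offset = 15.4·tan 10.90° = 2.966 m.
Layer 2: sin θ = 1.185·sin 10.9°/0.824 = 0.2719, θ = 15.78°; offset = 13.0·tan 15.78° = 3.674 m.
Layer 3: sin θ = 1.567·sin 10.9°/0.824 = 0.3596, θ = 21.08°; offset = 7.0·tan 21.08° = 2.698 m.
Layer 4: sin θ = 2.192·sin 10.9°/0.824 = 0.5030, θ = 30.20°; offset = 26.4·tan 30.20° = 15.366 m.
Total horizontal offset = 24.703 m.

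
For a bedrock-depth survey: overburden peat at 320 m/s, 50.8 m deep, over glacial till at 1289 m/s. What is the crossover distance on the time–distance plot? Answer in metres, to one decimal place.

130.9 m

x_cross = 2h·√((V₂+V₁)/(V₂−V₁)).
(V₂+V₁)/(V₂−V₁) = (1289+320)/(1289−320) = 1.6605; √ = 1.2886.
x_cross = 2·50.8·1.2886 = 130.92 m.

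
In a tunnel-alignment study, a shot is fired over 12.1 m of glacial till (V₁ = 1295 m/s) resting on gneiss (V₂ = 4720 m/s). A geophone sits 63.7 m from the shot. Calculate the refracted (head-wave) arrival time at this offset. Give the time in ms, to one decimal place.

31.5 ms

t = x/V₂ + 2h·√(V₂²−V₁²)/(V₁V₂).
√(V₂²−V₁²) = √(4720²−1295²) = 4538.9 m/s; delay term = 2·12.1·4538.9/(1295·4720) = 0.01797 s.
t = 63.7/4720 + 0.01797 = 0.03147 s.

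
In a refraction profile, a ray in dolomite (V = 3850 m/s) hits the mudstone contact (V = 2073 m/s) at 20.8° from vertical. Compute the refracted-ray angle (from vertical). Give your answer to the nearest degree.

sin θ₁/V₁ = sin θ₂/V₂ ⇒ sin θ₂ = 2073·sin 20.8°/3850 = 2073·0.3551/3850 = 0.1912.
θ₂ = sin⁻¹(0.1912) = 11.02° (from vertical).

11°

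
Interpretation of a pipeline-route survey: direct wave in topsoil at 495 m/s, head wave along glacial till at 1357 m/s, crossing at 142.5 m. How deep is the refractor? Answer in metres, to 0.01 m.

48.61 m

x_cross = 2h·√((V₂+V₁)/(V₂−V₁)) → h = x_cross / (2·√((V₂+V₁)/(V₂−V₁))).
√((V₂+V₁)/(V₂−V₁)) = √((1357+495)/(1357−495)) = 1.4658.
h = 142.5 / (2·1.4658) = 48.61 m.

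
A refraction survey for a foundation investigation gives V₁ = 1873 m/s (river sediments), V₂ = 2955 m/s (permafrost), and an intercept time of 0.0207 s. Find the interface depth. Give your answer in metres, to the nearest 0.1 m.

25.1 m

θ_c = arcsin(1873/2955) = 39.33°; cos θ_c = 0.7735.
tᵢ = 2h cos θ_c/V₁ ⇒ h = tᵢ·V₁/(2 cos θ_c) = 0.0207·1873/(2·0.7735) = 25.06 m.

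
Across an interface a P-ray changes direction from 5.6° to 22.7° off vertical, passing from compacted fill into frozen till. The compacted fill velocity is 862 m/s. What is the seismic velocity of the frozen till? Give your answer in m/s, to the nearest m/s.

Snell's law: sin 5.6°/V₁ = sin 22.7°/V₂.
V₂ = V₁·sin 22.7°/sin 5.6° = 862 × 3.9546 = 3408.91 m/s.

3409 m/s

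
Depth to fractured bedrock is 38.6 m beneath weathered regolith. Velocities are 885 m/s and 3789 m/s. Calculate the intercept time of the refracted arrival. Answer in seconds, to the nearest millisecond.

0.085 s

tᵢ = 2h·√(V₂²−V₁²)/(V₁V₂).
√(V₂²−V₁²) = √(3789²−885²) = 3684.2 m/s.
tᵢ = 2·38.6·3684.2/(885·3789) = 0.08482 s.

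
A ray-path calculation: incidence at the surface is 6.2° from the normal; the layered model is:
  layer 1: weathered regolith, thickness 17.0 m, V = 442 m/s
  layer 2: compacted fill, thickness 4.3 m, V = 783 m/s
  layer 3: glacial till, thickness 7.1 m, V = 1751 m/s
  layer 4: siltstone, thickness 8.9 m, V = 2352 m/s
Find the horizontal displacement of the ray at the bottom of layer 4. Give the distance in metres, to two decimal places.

12.30 m

p = sin θ₁/V₁ = sin 6.2°/442 = 2.4434e-04 s/m is conserved through the stack.
Layer 1: θ = 6.20°; offset = 17.0·tan 6.20° = 1.8468 m.
Layer 2: sin θ = p·783 = 0.1913 → θ = 11.03°; offset = 4.3·tan 11.03° = 0.8382 m.
Layer 3: sin θ = p·1751 = 0.4278 → θ = 25.33°; offset = 7.1·tan 25.33° = 3.3608 m.
Layer 4: sin θ = p·2352 = 0.5747 → θ = 35.08°; offset = 8.9·tan 35.08° = 6.2500 m.
Σ offsets = 12.2957 m.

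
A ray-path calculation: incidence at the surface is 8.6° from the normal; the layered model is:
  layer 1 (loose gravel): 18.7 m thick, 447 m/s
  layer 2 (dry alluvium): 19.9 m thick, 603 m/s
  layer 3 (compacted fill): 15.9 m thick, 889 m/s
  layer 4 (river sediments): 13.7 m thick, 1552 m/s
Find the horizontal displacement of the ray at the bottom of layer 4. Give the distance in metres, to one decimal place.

Apply Snell's law at each interface; in layer i the horizontal offset is hᵢ·tan θᵢ.
Layer 1: θ = 8.60°; offset = 18.7·tan 8.60° = 2.828 m.
Layer 2: sin θ = 603·sin 8.6°/447 = 0.2017, θ = 11.64°; offset = 19.9·tan 11.64° = 4.099 m.
Layer 3: sin θ = 889·sin 8.6°/447 = 0.2974, θ = 17.30°; offset = 15.9·tan 17.30° = 4.953 m.
Layer 4: sin θ = 1552·sin 8.6°/447 = 0.5192, θ = 31.28°; offset = 13.7·tan 31.28° = 8.323 m.
Summing the layer offsets gives 20.202 m.

20.2 m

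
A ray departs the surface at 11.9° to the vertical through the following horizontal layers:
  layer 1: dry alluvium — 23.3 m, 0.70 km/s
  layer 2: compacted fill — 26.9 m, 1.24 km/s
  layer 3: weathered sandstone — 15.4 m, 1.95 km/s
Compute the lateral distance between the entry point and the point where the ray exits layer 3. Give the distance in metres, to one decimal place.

Ray parameter p = sin 11.9° / 0.70 km/s = 2.9458e-01 s/km.
Layer 1: θ = 11.90°; offset = 23.3·tan 11.90° = 4.910 m.
Layer 2: sin θ = p·1.24 = 0.3653 → θ = 21.42°; offset = 26.9·tan 21.42° = 10.555 m.
Layer 3: sin θ = p·1.95 = 0.5744 → θ = 35.06°; offset = 15.4·tan 35.06° = 10.807 m.
Σ offsets = 26.272 m.

26.3 m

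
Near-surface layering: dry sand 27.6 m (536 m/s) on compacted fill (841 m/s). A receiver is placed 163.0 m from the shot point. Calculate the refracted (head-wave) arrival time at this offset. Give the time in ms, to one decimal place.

273.2 ms

t = x/V₂ + 2h·√(V₂²−V₁²)/(V₁V₂).
√(V₂²−V₁²) = √(841²−536²) = 648.1 m/s; delay term = 2·27.6·648.1/(536·841) = 0.07936 s.
t = 163.0/841 + 0.07936 = 0.27318 s.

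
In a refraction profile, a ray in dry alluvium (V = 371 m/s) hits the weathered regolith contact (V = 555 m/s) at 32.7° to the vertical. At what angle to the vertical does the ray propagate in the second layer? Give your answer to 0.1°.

sin θ₁/V₁ = sin θ₂/V₂ ⇒ sin θ₂ = 555·sin 32.7°/371 = 555·0.5402/371 = 0.8082.
θ₂ = sin⁻¹(0.8082) = 53.92° (from vertical).

53.9°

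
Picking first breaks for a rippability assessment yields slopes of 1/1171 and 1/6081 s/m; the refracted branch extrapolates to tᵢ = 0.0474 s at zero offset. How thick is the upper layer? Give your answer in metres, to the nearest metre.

θ_c = arcsin(1171/6081) = 11.10°; cos θ_c = 0.9813.
tᵢ = 2h cos θ_c/V₁ ⇒ h = tᵢ·V₁/(2 cos θ_c) = 0.0474·1171/(2·0.9813) = 28.28 m.

28 m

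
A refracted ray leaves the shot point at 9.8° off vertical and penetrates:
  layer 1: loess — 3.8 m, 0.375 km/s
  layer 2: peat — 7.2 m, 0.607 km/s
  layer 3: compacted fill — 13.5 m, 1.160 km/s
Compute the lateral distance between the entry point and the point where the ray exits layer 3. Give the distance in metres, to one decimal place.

Ray parameter p = sin 9.8° / 0.375 km/s = 4.5389e-01 s/km.
Layer 1: θ = 9.80°; offset = 3.8·tan 9.80° = 0.656 m.
Layer 2: sin θ = p·0.607 = 0.2755 → θ = 15.99°; offset = 7.2·tan 15.99° = 2.064 m.
Layer 3: sin θ = p·1.160 = 0.5265 → θ = 31.77°; offset = 13.5·tan 31.77° = 8.361 m.
Total horizontal offset = 11.081 m.

11.1 m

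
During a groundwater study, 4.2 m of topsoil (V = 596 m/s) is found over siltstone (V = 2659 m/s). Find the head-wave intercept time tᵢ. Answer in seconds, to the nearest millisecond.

0.014 s

θ_c = arcsin(V₁/V₂) = arcsin(596/2659) = 12.95°; cos θ_c = 0.9746.
tᵢ = 2h·cos θ_c / V₁ = 2·4.2·0.9746 / 596 = 0.01374 s.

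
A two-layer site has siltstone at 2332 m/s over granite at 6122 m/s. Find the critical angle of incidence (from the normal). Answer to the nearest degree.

Critical incidence: sin θ_c = V₁/V₂ = 2332/6122 = 0.3809.
θ_c = arcsin 0.3809 = 22.39°.

22°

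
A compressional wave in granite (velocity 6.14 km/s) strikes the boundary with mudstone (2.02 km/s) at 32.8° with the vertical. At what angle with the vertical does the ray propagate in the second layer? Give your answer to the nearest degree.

10°

sin θ₁/V₁ = sin θ₂/V₂ ⇒ sin θ₂ = 2.02·sin 32.8°/6.14 = 2.02·0.5417/6.14 = 0.1782.
θ₂ = arcsin 0.1782 = 10.27° from the normal.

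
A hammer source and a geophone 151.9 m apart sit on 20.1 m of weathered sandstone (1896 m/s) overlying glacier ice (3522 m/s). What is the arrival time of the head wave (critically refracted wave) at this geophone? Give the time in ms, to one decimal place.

61.0 ms

t = x/V₂ + 2h·√(V₂²−V₁²)/(V₁V₂).
√(V₂²−V₁²) = √(3522²−1896²) = 2968.1 m/s; delay term = 2·20.1·2968.1/(1896·3522) = 0.01787 s.
t = 151.9/3522 + 0.01787 = 0.06100 s.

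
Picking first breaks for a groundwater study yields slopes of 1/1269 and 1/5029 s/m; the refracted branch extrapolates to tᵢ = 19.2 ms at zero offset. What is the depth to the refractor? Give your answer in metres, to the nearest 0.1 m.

12.6 m

θ_c = arcsin(1269/5029) = 14.62°; cos θ_c = 0.9676.
tᵢ = 2h cos θ_c/V₁ ⇒ h = tᵢ·V₁/(2 cos θ_c) = 0.0192·1269/(2·0.9676) = 12.59 m.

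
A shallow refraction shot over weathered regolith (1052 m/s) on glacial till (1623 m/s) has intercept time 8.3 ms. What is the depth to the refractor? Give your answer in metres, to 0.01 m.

θ_c = arcsin(1052/1623) = 40.40°; cos θ_c = 0.7615.
tᵢ = 2h cos θ_c/V₁ ⇒ h = tᵢ·V₁/(2 cos θ_c) = 0.0083·1052/(2·0.7615) = 5.73 m.

5.73 m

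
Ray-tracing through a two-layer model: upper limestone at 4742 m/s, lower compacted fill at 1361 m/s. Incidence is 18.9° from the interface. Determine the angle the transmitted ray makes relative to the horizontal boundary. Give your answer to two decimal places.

Angle from the normal: 90° − 18.9° = 71.1°.
sin θ₁/V₁ = sin θ₂/V₂ ⇒ sin θ₂ = 1361·sin 71.1°/4742 = 1361·0.9461/4742 = 0.2715.
θ₂ = sin⁻¹(0.2715) = 15.76° (from vertical).
From the interface: 90° − 15.76° = 74.24°.

74.24°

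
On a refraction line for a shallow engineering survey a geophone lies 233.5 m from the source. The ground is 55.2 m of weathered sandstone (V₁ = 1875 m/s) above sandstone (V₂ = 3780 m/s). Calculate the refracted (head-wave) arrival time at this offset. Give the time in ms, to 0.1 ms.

t = x/V₂ + 2h·√(V₂²−V₁²)/(V₁V₂).
√(V₂²−V₁²) = √(3780²−1875²) = 3282.2 m/s; delay term = 2·55.2·3282.2/(1875·3780) = 0.05113 s.
t = 233.5/3780 + 0.05113 = 0.11290 s.

112.9 ms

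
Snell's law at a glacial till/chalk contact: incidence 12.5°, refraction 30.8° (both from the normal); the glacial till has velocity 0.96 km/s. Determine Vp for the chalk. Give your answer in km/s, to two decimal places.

2.27 km/s

Snell's law: sin 12.5°/V₁ = sin 30.8°/V₂.
V₂ = V₁·sin 30.8°/sin 12.5° = 0.96 × 2.3658 = 2.27 km/s.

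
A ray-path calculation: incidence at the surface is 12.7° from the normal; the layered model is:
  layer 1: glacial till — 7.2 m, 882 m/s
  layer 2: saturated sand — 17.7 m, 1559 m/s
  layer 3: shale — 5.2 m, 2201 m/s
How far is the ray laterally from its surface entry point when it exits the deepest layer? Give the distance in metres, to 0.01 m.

12.50 m

p = sin θ₁/V₁ = sin 12.7°/882 = 2.4926e-04 s/m is conserved through the stack.
Layer 1: θ = 12.70°; offset = 7.2·tan 12.70° = 1.6226 m.
Layer 2: sin θ = p·1559 = 0.3886 → θ = 22.87°; offset = 17.7·tan 22.87° = 7.4648 m.
Layer 3: sin θ = p·2201 = 0.5486 → θ = 33.27°; offset = 5.2·tan 33.27° = 3.4122 m.
Summing the layer offsets gives 12.4995 m.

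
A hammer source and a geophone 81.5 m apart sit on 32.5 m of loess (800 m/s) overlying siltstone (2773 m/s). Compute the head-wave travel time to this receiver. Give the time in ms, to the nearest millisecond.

t = x/V₂ + 2h·√(V₂²−V₁²)/(V₁V₂).
√(V₂²−V₁²) = √(2773²−800²) = 2655.1 m/s; delay term = 2·32.5·2655.1/(800·2773) = 0.07780 s.
t = 81.5/2773 + 0.07780 = 0.10719 s.

107 ms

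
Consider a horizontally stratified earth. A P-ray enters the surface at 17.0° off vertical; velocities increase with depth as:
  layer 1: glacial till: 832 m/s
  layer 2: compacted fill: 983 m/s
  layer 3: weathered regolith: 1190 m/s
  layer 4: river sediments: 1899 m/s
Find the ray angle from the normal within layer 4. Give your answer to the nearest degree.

42°

Ray parameter p = sin 17.0° / 832 = 3.5141e-04 s/m.
sin θ_4 = p·V_4 = 3.5141e-04 × 1899 = 0.6673.
θ_4 = 41.86° from the vertical.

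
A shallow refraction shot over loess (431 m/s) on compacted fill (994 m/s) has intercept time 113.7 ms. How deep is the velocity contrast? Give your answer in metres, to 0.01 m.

27.19 m

h = tᵢ·V₁·V₂ / (2·√(V₂²−V₁²)).
√(V₂²−V₁²) = √(994² − 431²) = 895.7 m/s.
h = 0.1137 s × 431 × 994 / (2 × 895.7) = 27.19 m.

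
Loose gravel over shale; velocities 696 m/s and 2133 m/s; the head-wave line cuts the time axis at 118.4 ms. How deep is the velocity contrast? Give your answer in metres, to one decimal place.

43.6 m

θ_c = arcsin(696/2133) = 19.04°; cos θ_c = 0.9453.
tᵢ = 2h cos θ_c/V₁ ⇒ h = tᵢ·V₁/(2 cos θ_c) = 0.1184·696/(2·0.9453) = 43.59 m.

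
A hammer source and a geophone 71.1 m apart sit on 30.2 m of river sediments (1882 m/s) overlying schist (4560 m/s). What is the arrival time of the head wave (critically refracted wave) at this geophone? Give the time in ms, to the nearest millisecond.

t = x/V₂ + 2h·√(V₂²−V₁²)/(V₁V₂).
√(V₂²−V₁²) = √(4560²−1882²) = 4153.5 m/s; delay term = 2·30.2·4153.5/(1882·4560) = 0.02923 s.
t = 71.1/4560 + 0.02923 = 0.04482 s.

45 ms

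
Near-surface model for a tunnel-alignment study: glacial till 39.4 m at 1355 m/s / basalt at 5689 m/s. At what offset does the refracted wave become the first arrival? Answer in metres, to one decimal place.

100.5 m

θ_c = arcsin(1355/5689) = 13.78°, so cos θ_c = 0.9712 and tᵢ = 2h cos θ_c/V₁ = 0.0565 s.
At crossover x/V₁ = x/V₂ + tᵢ ⇒ x = tᵢ/(1/V₁ − 1/V₂) = 0.05648/(7.3801e-04 − 1.7578e-04) = 100.46 m.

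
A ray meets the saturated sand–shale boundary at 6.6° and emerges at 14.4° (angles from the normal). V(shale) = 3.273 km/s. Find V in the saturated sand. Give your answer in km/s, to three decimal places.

1.513 km/s

sin 6.6° = 0.1149; sin 14.4° = 0.2487.
V₁ = V₂·(sin θ₁/sin θ₂) = 3.273·(0.1149/0.2487) = 1.513 km/s.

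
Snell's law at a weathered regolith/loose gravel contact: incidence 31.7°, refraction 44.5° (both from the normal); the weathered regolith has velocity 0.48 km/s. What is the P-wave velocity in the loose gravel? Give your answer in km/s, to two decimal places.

Snell's law: sin 31.7°/V₁ = sin 44.5°/V₂.
V₂ = V₁·sin 44.5°/sin 31.7° = 0.48 × 1.3339 = 0.64 km/s.

0.64 km/s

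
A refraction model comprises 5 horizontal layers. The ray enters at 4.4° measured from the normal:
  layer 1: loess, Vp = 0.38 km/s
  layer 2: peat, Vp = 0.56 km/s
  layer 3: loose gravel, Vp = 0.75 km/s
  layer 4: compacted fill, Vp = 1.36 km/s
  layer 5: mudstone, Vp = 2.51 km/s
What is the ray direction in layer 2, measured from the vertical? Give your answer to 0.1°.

6.5°

Snell's law across each interface conserves sin θ / V, so sin θ_2 = V_2·sin θ₁/V₁.
sin θ_2 = 0.56 × sin 4.4° / 0.38 = 0.1131.
θ_2 = 6.49° from the vertical.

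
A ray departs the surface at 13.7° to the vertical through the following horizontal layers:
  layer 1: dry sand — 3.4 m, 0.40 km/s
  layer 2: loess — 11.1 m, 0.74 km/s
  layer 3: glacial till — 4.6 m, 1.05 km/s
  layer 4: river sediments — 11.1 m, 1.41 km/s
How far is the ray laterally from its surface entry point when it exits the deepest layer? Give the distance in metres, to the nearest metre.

Apply Snell's law at each interface; in layer i the horizontal offset is hᵢ·tan θᵢ.
Layer 1: θ = 13.70°; offset = 3.4·tan 13.70° = 0.829 m.
Layer 2: sin θ = 0.74·sin 13.7°/0.40 = 0.4382, θ = 25.99°; offset = 11.1·tan 25.99° = 5.410 m.
Layer 3: sin θ = 1.05·sin 13.7°/0.40 = 0.6217, θ = 38.44°; offset = 4.6·tan 38.44° = 3.651 m.
Layer 4: sin θ = 1.41·sin 13.7°/0.40 = 0.8349, θ = 56.60°; offset = 11.1·tan 56.60° = 16.834 m.
Summing the layer offsets gives 26.725 m.

27 m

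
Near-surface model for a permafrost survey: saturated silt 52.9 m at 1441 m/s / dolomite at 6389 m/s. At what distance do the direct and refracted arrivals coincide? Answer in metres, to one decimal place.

133.1 m

θ_c = arcsin(1441/6389) = 13.03°, so cos θ_c = 0.9742 and tᵢ = 2h cos θ_c/V₁ = 0.0715 s.
At crossover x/V₁ = x/V₂ + tᵢ ⇒ x = tᵢ/(1/V₁ − 1/V₂) = 0.07153/(6.9396e-04 − 1.5652e-04) = 133.09 m.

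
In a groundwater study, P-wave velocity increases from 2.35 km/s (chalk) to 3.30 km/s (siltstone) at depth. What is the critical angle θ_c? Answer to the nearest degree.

Critical incidence: sin θ_c = V₁/V₂ = 2.35/3.30 = 0.7121.
θ_c = arcsin 0.7121 = 45.41°.

45°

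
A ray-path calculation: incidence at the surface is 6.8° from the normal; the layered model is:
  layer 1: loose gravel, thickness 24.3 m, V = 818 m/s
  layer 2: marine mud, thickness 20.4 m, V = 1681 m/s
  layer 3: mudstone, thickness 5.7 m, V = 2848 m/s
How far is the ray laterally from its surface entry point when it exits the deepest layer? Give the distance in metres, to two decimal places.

10.59 m

Apply Snell's law at each interface; in layer i the horizontal offset is hᵢ·tan θᵢ.
Layer 1: θ = 6.80°; offset = 24.3·tan 6.80° = 2.8976 m.
Layer 2: sin θ = 1681·sin 6.8°/818 = 0.2433, θ = 14.08°; offset = 20.4·tan 14.08° = 5.1176 m.
Layer 3: sin θ = 2848·sin 6.8°/818 = 0.4122, θ = 24.35°; offset = 5.7·tan 24.35° = 2.5791 m.
Σ offsets = 10.5943 m.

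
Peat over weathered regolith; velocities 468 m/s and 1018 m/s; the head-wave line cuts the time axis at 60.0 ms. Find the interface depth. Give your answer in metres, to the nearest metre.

θ_c = arcsin(468/1018) = 27.37°; cos θ_c = 0.8881.
tᵢ = 2h cos θ_c/V₁ ⇒ h = tᵢ·V₁/(2 cos θ_c) = 0.06·468/(2·0.8881) = 15.81 m.

16 m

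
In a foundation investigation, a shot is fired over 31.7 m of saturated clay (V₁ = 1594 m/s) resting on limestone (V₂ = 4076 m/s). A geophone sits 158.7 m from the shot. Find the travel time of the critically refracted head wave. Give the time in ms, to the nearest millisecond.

θ_c = arcsin(V₁/V₂) = arcsin(1594/4076) = 23.02°, cos θ_c = 0.9204.
Intercept time tᵢ = 2h cos θ_c / V₁ = 2·31.7·0.9204/1594 = 0.03661 s.
t = x/V₂ + tᵢ = 158.7/4076 + 0.03661 = 0.07554 s.

76 ms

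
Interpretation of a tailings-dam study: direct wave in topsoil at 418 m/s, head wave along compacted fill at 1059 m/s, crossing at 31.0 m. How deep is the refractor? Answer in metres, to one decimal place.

10.2 m

x_cross = 2h·√((V₂+V₁)/(V₂−V₁)) → h = x_cross / (2·√((V₂+V₁)/(V₂−V₁))).
√((V₂+V₁)/(V₂−V₁)) = √((1059+418)/(1059−418)) = 1.5180.
h = 31.0 / (2·1.5180) = 10.21 m.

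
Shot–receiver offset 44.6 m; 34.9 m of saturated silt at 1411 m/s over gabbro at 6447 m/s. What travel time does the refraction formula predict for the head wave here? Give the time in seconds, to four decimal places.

θ_c = arcsin(V₁/V₂) = arcsin(1411/6447) = 12.64°, cos θ_c = 0.9758.
Intercept time tᵢ = 2h cos θ_c / V₁ = 2·34.9·0.9758/1411 = 0.04827 s.
t = x/V₂ + tᵢ = 44.6/6447 + 0.04827 = 0.05519 s.

0.0552 s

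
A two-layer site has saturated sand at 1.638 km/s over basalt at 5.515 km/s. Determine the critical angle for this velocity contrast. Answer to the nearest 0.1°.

At critical incidence the refracted ray runs along the interface (θ₂ = 90°), so sin θ_c = V₁/V₂.
θ_c = arcsin(1.638/5.515) = arcsin 0.2970 = 17.28°.

17.3°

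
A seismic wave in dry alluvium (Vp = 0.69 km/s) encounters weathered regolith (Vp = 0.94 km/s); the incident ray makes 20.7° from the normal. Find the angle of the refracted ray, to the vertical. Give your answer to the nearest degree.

29°

Snell's law: sin θ₂ = (V₂/V₁)·sin θ₁ = (0.94/0.69)·sin 20.7° = 0.4815.
θ₂ = arcsin 0.4815 = 28.79° from the normal.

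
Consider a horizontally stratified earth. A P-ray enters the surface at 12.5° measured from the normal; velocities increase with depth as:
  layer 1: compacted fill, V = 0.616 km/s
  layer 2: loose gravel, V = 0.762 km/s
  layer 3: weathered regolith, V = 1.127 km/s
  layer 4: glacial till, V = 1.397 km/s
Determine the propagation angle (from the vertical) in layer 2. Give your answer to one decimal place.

Ray parameter p = sin 12.5° / 0.616 = 3.5136e-01 s/km.
sin θ_2 = p·V_2 = 3.5136e-01 × 0.762 = 0.2677.
θ_2 = 15.53° from the vertical.

15.5°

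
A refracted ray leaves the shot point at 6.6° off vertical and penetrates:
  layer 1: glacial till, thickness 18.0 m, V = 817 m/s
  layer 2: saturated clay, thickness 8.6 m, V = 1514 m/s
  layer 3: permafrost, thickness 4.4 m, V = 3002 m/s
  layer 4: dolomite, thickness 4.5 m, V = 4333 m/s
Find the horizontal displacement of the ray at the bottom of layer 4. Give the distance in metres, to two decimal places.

9.47 m

Apply Snell's law at each interface; in layer i the horizontal offset is hᵢ·tan θᵢ.
Layer 1: θ = 6.60°; offset = 18.0·tan 6.60° = 2.0827 m.
Layer 2: sin θ = 1514·sin 6.6°/817 = 0.2130, θ = 12.30°; offset = 8.6·tan 12.30° = 1.8748 m.
Layer 3: sin θ = 3002·sin 6.6°/817 = 0.4223, θ = 24.98°; offset = 4.4·tan 24.98° = 2.0500 m.
Layer 4: sin θ = 4333·sin 6.6°/817 = 0.6096, θ = 37.56°; offset = 4.5·tan 37.56° = 3.4603 m.
Summing the layer offsets gives 9.4678 m.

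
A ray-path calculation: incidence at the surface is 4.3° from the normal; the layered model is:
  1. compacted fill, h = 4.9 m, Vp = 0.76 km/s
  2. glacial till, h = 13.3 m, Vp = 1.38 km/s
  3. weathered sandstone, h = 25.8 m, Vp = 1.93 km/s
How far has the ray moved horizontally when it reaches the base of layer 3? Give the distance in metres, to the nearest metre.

Apply Snell's law at each interface; in layer i the horizontal offset is hᵢ·tan θᵢ.
Layer 1: θ = 4.30°; offset = 4.9·tan 4.30° = 0.368 m.
Layer 2: sin θ = 1.38·sin 4.3°/0.76 = 0.1361, θ = 7.82°; offset = 13.3·tan 7.82° = 1.828 m.
Layer 3: sin θ = 1.93·sin 4.3°/0.76 = 0.1904, θ = 10.98°; offset = 25.8·tan 10.98° = 5.004 m.
Summing the layer offsets gives 7.200 m.

7 m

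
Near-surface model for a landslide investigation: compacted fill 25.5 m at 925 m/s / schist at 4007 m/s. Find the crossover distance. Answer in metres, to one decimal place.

x_cross = 2h·√((V₂+V₁)/(V₂−V₁)).
(V₂+V₁)/(V₂−V₁) = (4007+925)/(4007−925) = 1.6003; √ = 1.2650.
x_cross = 2·25.5·1.2650 = 64.52 m.

64.5 m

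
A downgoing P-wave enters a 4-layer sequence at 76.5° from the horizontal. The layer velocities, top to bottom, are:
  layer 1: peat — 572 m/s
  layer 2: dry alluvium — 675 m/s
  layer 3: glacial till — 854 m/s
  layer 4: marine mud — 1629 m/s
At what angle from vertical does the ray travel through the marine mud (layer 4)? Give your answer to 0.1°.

41.7°

From the normal: θ₁ = 90° − 76.5° = 13.5°.
Ray parameter p = sin 13.5° / 572 = 4.0812e-04 s/m.
sin θ_4 = p·V_4 = 4.0812e-04 × 1629 = 0.6648.
θ_4 = arcsin 0.6648 = 41.67°.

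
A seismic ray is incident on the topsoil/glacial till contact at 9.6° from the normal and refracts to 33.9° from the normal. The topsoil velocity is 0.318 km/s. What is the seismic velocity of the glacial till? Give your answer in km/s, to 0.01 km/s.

Snell's law: sin 9.6°/V₁ = sin 33.9°/V₂.
V₂ = V₁·sin 33.9°/sin 9.6° = 0.318 × 3.3444 = 1.06 km/s.

1.06 km/s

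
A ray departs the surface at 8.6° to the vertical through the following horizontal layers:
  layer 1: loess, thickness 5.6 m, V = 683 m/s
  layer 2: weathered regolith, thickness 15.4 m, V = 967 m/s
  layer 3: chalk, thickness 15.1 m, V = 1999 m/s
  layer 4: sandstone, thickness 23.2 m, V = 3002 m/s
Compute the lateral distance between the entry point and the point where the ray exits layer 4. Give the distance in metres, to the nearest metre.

32 m

p = sin θ₁/V₁ = sin 8.6°/683 = 2.1894e-04 s/m is conserved through the stack.
Layer 1: θ = 8.60°; offset = 5.6·tan 8.60° = 0.847 m.
Layer 2: sin θ = p·967 = 0.2117 → θ = 12.22°; offset = 15.4·tan 12.22° = 3.336 m.
Layer 3: sin θ = p·1999 = 0.4377 → θ = 25.95°; offset = 15.1·tan 25.95° = 7.350 m.
Layer 4: sin θ = p·3002 = 0.6573 → θ = 41.09°; offset = 23.2·tan 41.09° = 20.232 m.
Σ offsets = 31.765 m.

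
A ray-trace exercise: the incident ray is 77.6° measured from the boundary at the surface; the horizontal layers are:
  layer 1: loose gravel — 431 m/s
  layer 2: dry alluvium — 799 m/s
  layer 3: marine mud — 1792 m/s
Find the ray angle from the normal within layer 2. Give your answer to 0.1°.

23.5°

From the normal: θ₁ = 90° − 77.6° = 12.4°.
Ray parameter p = sin 12.4° / 431 = 4.9823e-04 s/m.
sin θ_2 = p·V_2 = 4.9823e-04 × 799 = 0.3981.
θ_2 = arcsin 0.3981 = 23.46°.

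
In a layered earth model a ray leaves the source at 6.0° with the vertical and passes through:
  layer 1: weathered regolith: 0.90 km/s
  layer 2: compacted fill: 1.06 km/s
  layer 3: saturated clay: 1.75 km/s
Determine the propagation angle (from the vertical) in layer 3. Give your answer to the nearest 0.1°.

11.7°

Ray parameter p = sin 6.0° / 0.90 = 1.1614e-01 s/km.
sin θ_3 = p·V_3 = 1.1614e-01 × 1.75 = 0.2032.
θ_3 = arcsin 0.2032 = 11.73°.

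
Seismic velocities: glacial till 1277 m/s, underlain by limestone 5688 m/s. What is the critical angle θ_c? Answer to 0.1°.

13.0°

At critical incidence the refracted ray runs along the interface (θ₂ = 90°), so sin θ_c = V₁/V₂.
θ_c = arcsin(1277/5688) = arcsin 0.2245 = 12.97°.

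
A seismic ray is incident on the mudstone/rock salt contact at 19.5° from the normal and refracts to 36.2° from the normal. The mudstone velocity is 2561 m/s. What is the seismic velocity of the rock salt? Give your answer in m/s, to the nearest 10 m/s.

4530 m/s

Snell's law: sin 19.5°/V₁ = sin 36.2°/V₂.
V₂ = V₁·sin 36.2°/sin 19.5° = 2561 × 1.7693 = 4531.19 m/s.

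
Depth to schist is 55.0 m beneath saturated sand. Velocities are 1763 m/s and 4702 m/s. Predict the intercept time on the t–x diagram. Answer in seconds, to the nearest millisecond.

tᵢ = 2h·√(V₂²−V₁²)/(V₁V₂).
√(V₂²−V₁²) = √(4702²−1763²) = 4359.0 m/s.
tᵢ = 2·55.0·4359.0/(1763·4702) = 0.05784 s.

0.058 s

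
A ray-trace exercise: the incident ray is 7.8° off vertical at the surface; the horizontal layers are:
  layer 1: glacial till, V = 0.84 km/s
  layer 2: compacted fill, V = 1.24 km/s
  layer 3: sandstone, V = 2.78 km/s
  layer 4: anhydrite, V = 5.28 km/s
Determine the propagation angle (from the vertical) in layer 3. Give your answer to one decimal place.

Snell's law across each interface conserves sin θ / V, so sin θ_3 = V_3·sin θ₁/V₁.
sin θ_3 = 2.78 × sin 7.8° / 0.84 = 0.4492.
θ_3 = 26.69° from the vertical.

26.7°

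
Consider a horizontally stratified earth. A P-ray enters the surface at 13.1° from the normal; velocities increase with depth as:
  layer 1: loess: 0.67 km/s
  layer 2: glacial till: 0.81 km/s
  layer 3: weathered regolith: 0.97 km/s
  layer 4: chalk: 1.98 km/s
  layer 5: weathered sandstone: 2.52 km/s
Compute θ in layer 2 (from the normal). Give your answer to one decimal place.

15.9°

Snell's law across each interface conserves sin θ / V, so sin θ_2 = V_2·sin θ₁/V₁.
sin θ_2 = 0.81 × sin 13.1° / 0.67 = 0.2740.
θ_2 = 15.90° from the vertical.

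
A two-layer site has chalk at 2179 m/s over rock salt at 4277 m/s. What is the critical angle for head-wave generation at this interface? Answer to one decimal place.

30.6°

At critical incidence the refracted ray runs along the interface (θ₂ = 90°), so sin θ_c = V₁/V₂.
θ_c = arcsin(2179/4277) = arcsin 0.5095 = 30.63°.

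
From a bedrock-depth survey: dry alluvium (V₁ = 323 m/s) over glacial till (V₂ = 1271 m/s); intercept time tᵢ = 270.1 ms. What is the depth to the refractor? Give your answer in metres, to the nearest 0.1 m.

θ_c = arcsin(323/1271) = 14.72°; cos θ_c = 0.9672.
tᵢ = 2h cos θ_c/V₁ ⇒ h = tᵢ·V₁/(2 cos θ_c) = 0.2701·323/(2·0.9672) = 45.10 m.

45.1 m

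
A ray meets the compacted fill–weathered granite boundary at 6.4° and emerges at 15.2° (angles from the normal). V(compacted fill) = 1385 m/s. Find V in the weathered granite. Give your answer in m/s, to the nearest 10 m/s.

Snell's law: sin 6.4°/V₁ = sin 15.2°/V₂.
V₂ = V₁·sin 15.2°/sin 6.4° = 1385 × 2.3521 = 3257.70 m/s.

3260 m/s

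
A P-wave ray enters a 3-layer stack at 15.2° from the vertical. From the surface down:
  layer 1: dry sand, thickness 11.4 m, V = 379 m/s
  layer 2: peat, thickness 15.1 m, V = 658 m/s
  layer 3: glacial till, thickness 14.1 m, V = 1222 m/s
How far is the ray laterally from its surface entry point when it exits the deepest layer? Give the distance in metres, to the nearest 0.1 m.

33.1 m

p = sin θ₁/V₁ = sin 15.2°/379 = 6.9179e-04 s/m is conserved through the stack.
Layer 1: θ = 15.20°; offset = 11.4·tan 15.20° = 3.097 m.
Layer 2: sin θ = p·658 = 0.4552 → θ = 27.08°; offset = 15.1·tan 27.08° = 7.720 m.
Layer 3: sin θ = p·1222 = 0.8454 → θ = 57.71°; offset = 14.1·tan 57.71° = 22.314 m.
Σ offsets = 33.131 m.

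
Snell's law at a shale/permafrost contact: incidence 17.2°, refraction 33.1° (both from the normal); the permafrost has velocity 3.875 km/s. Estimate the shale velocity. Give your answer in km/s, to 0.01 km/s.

sin 17.2° = 0.2957; sin 33.1° = 0.5461.
V₁ = V₂·(sin θ₁/sin θ₂) = 3.875·(0.2957/0.5461) = 2.10 km/s.

2.10 km/s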